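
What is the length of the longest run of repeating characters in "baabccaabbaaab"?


Input: "baabccaabbaaab"
Scanning for longest run:
  Position 1 ('a'): new char, reset run to 1
  Position 2 ('a'): continues run of 'a', length=2
  Position 3 ('b'): new char, reset run to 1
  Position 4 ('c'): new char, reset run to 1
  Position 5 ('c'): continues run of 'c', length=2
  Position 6 ('a'): new char, reset run to 1
  Position 7 ('a'): continues run of 'a', length=2
  Position 8 ('b'): new char, reset run to 1
  Position 9 ('b'): continues run of 'b', length=2
  Position 10 ('a'): new char, reset run to 1
  Position 11 ('a'): continues run of 'a', length=2
  Position 12 ('a'): continues run of 'a', length=3
  Position 13 ('b'): new char, reset run to 1
Longest run: 'a' with length 3

3


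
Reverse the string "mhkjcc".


Input: mhkjcc
Reading characters right to left:
  Position 5: 'c'
  Position 4: 'c'
  Position 3: 'j'
  Position 2: 'k'
  Position 1: 'h'
  Position 0: 'm'
Reversed: ccjkhm

ccjkhm


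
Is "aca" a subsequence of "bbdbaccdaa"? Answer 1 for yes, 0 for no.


Check if "aca" is a subsequence of "bbdbaccdaa"
Greedy scan:
  Position 0 ('b'): no match needed
  Position 1 ('b'): no match needed
  Position 2 ('d'): no match needed
  Position 3 ('b'): no match needed
  Position 4 ('a'): matches sub[0] = 'a'
  Position 5 ('c'): matches sub[1] = 'c'
  Position 6 ('c'): no match needed
  Position 7 ('d'): no match needed
  Position 8 ('a'): matches sub[2] = 'a'
  Position 9 ('a'): no match needed
All 3 characters matched => is a subsequence

1


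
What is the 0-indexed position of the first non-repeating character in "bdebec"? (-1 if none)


Input: bdebec
Character frequencies:
  'b': 2
  'c': 1
  'd': 1
  'e': 2
Scanning left to right for freq == 1:
  Position 0 ('b'): freq=2, skip
  Position 1 ('d'): unique! => answer = 1

1


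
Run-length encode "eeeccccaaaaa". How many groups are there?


Input: eeeccccaaaaa
Scanning for consecutive runs:
  Group 1: 'e' x 3 (positions 0-2)
  Group 2: 'c' x 4 (positions 3-6)
  Group 3: 'a' x 5 (positions 7-11)
Total groups: 3

3


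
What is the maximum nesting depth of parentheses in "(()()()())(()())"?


Input: "(()()()())(()())"
Tracking depth:
  Position 0 '(': depth becomes 1
  Position 1 '(': depth becomes 2
  Position 2 ')': depth becomes 1
  Position 3 '(': depth becomes 2
  Position 4 ')': depth becomes 1
  Position 5 '(': depth becomes 2
  Position 6 ')': depth becomes 1
  Position 7 '(': depth becomes 2
  Position 8 ')': depth becomes 1
  Position 9 ')': depth becomes 0
  Position 10 '(': depth becomes 1
  Position 11 '(': depth becomes 2
  Position 12 ')': depth becomes 1
  Position 13 '(': depth becomes 2
  Position 14 ')': depth becomes 1
  Position 15 ')': depth becomes 0
Maximum depth reached: 2

2


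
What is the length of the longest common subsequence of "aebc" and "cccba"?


LCS of "aebc" and "cccba"
DP table:
           c    c    c    b    a
      0    0    0    0    0    0
  a   0    0    0    0    0    1
  e   0    0    0    0    0    1
  b   0    0    0    0    1    1
  c   0    1    1    1    1    1
LCS length = dp[4][5] = 1

1


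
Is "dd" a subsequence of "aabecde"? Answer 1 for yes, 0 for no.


Check if "dd" is a subsequence of "aabecde"
Greedy scan:
  Position 0 ('a'): no match needed
  Position 1 ('a'): no match needed
  Position 2 ('b'): no match needed
  Position 3 ('e'): no match needed
  Position 4 ('c'): no match needed
  Position 5 ('d'): matches sub[0] = 'd'
  Position 6 ('e'): no match needed
Only matched 1/2 characters => not a subsequence

0


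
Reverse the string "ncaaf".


Input: ncaaf
Reading characters right to left:
  Position 4: 'f'
  Position 3: 'a'
  Position 2: 'a'
  Position 1: 'c'
  Position 0: 'n'
Reversed: faacn

faacn


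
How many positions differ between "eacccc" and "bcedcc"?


Comparing "eacccc" and "bcedcc" position by position:
  Position 0: 'e' vs 'b' => DIFFER
  Position 1: 'a' vs 'c' => DIFFER
  Position 2: 'c' vs 'e' => DIFFER
  Position 3: 'c' vs 'd' => DIFFER
  Position 4: 'c' vs 'c' => same
  Position 5: 'c' vs 'c' => same
Positions that differ: 4

4


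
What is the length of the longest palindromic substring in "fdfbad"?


Input: "fdfbad"
Checking substrings for palindromes:
  [0:3] "fdf" (len 3) => palindrome
Longest palindromic substring: "fdf" with length 3

3


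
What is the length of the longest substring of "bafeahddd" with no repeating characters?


Input: "bafeahddd"
Sliding window (track last position of each char):
  Position 0 ('b'): window [0,0] length 1 -- new best
  Position 1 ('a'): window [0,1] length 2 -- new best
  Position 2 ('f'): window [0,2] length 3 -- new best
  Position 3 ('e'): window [0,3] length 4 -- new best
  Position 4 ('a'): repeat (last at 1), move window start to 2
  Position 4 ('a'): window [2,4] length 3
  Position 5 ('h'): window [2,5] length 4
  Position 6 ('d'): window [2,6] length 5 -- new best
  Position 7 ('d'): repeat (last at 6), move window start to 7
  Position 7 ('d'): window [7,7] length 1
  Position 8 ('d'): repeat (last at 7), move window start to 8
  Position 8 ('d'): window [8,8] length 1
Longest substring with no repeats: "feahd" with length 5

5


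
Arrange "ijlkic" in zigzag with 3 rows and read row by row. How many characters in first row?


Zigzag "ijlkic" into 3 rows:
Placing characters:
  'i' => row 0
  'j' => row 1
  'l' => row 2
  'k' => row 1
  'i' => row 0
  'c' => row 1
Rows:
  Row 0: "ii"
  Row 1: "jkc"
  Row 2: "l"
First row length: 2

2


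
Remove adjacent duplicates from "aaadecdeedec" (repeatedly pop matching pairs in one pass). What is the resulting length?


Input: aaadecdeedec
Stack-based adjacent duplicate removal:
  Read 'a': push. Stack: a
  Read 'a': matches stack top 'a' => pop. Stack: (empty)
  Read 'a': push. Stack: a
  Read 'd': push. Stack: ad
  Read 'e': push. Stack: ade
  Read 'c': push. Stack: adec
  Read 'd': push. Stack: adecd
  Read 'e': push. Stack: adecde
  Read 'e': matches stack top 'e' => pop. Stack: adecd
  Read 'd': matches stack top 'd' => pop. Stack: adec
  Read 'e': push. Stack: adece
  Read 'c': push. Stack: adecec
Final stack: "adecec" (length 6)

6


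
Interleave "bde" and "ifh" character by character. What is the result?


Interleaving "bde" and "ifh":
  Position 0: 'b' from first, 'i' from second => "bi"
  Position 1: 'd' from first, 'f' from second => "df"
  Position 2: 'e' from first, 'h' from second => "eh"
Result: bidfeh

bidfeh


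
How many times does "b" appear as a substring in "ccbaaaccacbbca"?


Searching for "b" in "ccbaaaccacbbca"
Scanning each position:
  Position 0: "c" => no
  Position 1: "c" => no
  Position 2: "b" => MATCH
  Position 3: "a" => no
  Position 4: "a" => no
  Position 5: "a" => no
  Position 6: "c" => no
  Position 7: "c" => no
  Position 8: "a" => no
  Position 9: "c" => no
  Position 10: "b" => MATCH
  Position 11: "b" => MATCH
  Position 12: "c" => no
  Position 13: "a" => no
Total occurrences: 3

3


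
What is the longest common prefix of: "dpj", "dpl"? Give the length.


Words: dpj, dpl
  Position 0: all 'd' => match
  Position 1: all 'p' => match
  Position 2: ('j', 'l') => mismatch, stop
LCP = "dp" (length 2)

2


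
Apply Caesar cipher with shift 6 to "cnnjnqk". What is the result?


Caesar cipher: shift "cnnjnqk" by 6
  'c' (pos 2) + 6 = pos 8 = 'i'
  'n' (pos 13) + 6 = pos 19 = 't'
  'n' (pos 13) + 6 = pos 19 = 't'
  'j' (pos 9) + 6 = pos 15 = 'p'
  'n' (pos 13) + 6 = pos 19 = 't'
  'q' (pos 16) + 6 = pos 22 = 'w'
  'k' (pos 10) + 6 = pos 16 = 'q'
Result: ittptwq

ittptwq


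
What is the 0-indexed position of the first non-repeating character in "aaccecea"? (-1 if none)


Input: aaccecea
Character frequencies:
  'a': 3
  'c': 3
  'e': 2
Scanning left to right for freq == 1:
  Position 0 ('a'): freq=3, skip
  Position 1 ('a'): freq=3, skip
  Position 2 ('c'): freq=3, skip
  Position 3 ('c'): freq=3, skip
  Position 4 ('e'): freq=2, skip
  Position 5 ('c'): freq=3, skip
  Position 6 ('e'): freq=2, skip
  Position 7 ('a'): freq=3, skip
  No unique character found => answer = -1

-1


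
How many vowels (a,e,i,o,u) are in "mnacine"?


Input: mnacine
Checking each character:
  'm' at position 0: consonant
  'n' at position 1: consonant
  'a' at position 2: vowel (running total: 1)
  'c' at position 3: consonant
  'i' at position 4: vowel (running total: 2)
  'n' at position 5: consonant
  'e' at position 6: vowel (running total: 3)
Total vowels: 3

3


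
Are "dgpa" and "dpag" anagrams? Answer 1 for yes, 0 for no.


Strings: "dgpa", "dpag"
Sorted first:  adgp
Sorted second: adgp
Sorted forms match => anagrams

1


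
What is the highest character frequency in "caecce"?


Input: caecce
Character counts:
  'a': 1
  'c': 3
  'e': 2
Maximum frequency: 3

3


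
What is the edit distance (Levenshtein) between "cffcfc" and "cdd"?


Computing edit distance: "cffcfc" -> "cdd"
DP table:
           c    d    d
      0    1    2    3
  c   1    0    1    2
  f   2    1    1    2
  f   3    2    2    2
  c   4    3    3    3
  f   5    4    4    4
  c   6    5    5    5
Edit distance = dp[6][3] = 5

5


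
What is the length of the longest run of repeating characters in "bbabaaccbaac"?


Input: "bbabaaccbaac"
Scanning for longest run:
  Position 1 ('b'): continues run of 'b', length=2
  Position 2 ('a'): new char, reset run to 1
  Position 3 ('b'): new char, reset run to 1
  Position 4 ('a'): new char, reset run to 1
  Position 5 ('a'): continues run of 'a', length=2
  Position 6 ('c'): new char, reset run to 1
  Position 7 ('c'): continues run of 'c', length=2
  Position 8 ('b'): new char, reset run to 1
  Position 9 ('a'): new char, reset run to 1
  Position 10 ('a'): continues run of 'a', length=2
  Position 11 ('c'): new char, reset run to 1
Longest run: 'b' with length 2

2


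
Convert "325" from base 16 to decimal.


Input: "325" in base 16
Positional expansion:
  Digit '3' (value 3) x 16^2 = 768
  Digit '2' (value 2) x 16^1 = 32
  Digit '5' (value 5) x 16^0 = 5
Sum = 805

805


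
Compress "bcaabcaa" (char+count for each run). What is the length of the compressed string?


Input: bcaabcaa
Runs:
  'b' x 1 => "b1"
  'c' x 1 => "c1"
  'a' x 2 => "a2"
  'b' x 1 => "b1"
  'c' x 1 => "c1"
  'a' x 2 => "a2"
Compressed: "b1c1a2b1c1a2"
Compressed length: 12

12


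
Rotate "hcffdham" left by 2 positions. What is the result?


Input: "hcffdham", rotate left by 2
First 2 characters: "hc"
Remaining characters: "ffdham"
Concatenate remaining + first: "ffdham" + "hc" = "ffdhamhc"

ffdhamhc


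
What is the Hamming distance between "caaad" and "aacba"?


Comparing "caaad" and "aacba" position by position:
  Position 0: 'c' vs 'a' => differ
  Position 1: 'a' vs 'a' => same
  Position 2: 'a' vs 'c' => differ
  Position 3: 'a' vs 'b' => differ
  Position 4: 'd' vs 'a' => differ
Total differences (Hamming distance): 4

4


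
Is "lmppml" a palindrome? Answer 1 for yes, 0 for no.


Input: lmppml
Reversed: lmppml
  Compare pos 0 ('l') with pos 5 ('l'): match
  Compare pos 1 ('m') with pos 4 ('m'): match
  Compare pos 2 ('p') with pos 3 ('p'): match
Result: palindrome

1


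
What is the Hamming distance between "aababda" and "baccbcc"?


Comparing "aababda" and "baccbcc" position by position:
  Position 0: 'a' vs 'b' => differ
  Position 1: 'a' vs 'a' => same
  Position 2: 'b' vs 'c' => differ
  Position 3: 'a' vs 'c' => differ
  Position 4: 'b' vs 'b' => same
  Position 5: 'd' vs 'c' => differ
  Position 6: 'a' vs 'c' => differ
Total differences (Hamming distance): 5

5


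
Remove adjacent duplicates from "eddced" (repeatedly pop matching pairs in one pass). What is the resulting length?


Input: eddced
Stack-based adjacent duplicate removal:
  Read 'e': push. Stack: e
  Read 'd': push. Stack: ed
  Read 'd': matches stack top 'd' => pop. Stack: e
  Read 'c': push. Stack: ec
  Read 'e': push. Stack: ece
  Read 'd': push. Stack: eced
Final stack: "eced" (length 4)

4


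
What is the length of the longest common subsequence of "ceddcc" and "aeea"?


LCS of "ceddcc" and "aeea"
DP table:
           a    e    e    a
      0    0    0    0    0
  c   0    0    0    0    0
  e   0    0    1    1    1
  d   0    0    1    1    1
  d   0    0    1    1    1
  c   0    0    1    1    1
  c   0    0    1    1    1
LCS length = dp[6][4] = 1

1


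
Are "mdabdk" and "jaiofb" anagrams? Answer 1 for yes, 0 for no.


Strings: "mdabdk", "jaiofb"
Sorted first:  abddkm
Sorted second: abfijo
Differ at position 2: 'd' vs 'f' => not anagrams

0


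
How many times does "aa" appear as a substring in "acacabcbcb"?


Searching for "aa" in "acacabcbcb"
Scanning each position:
  Position 0: "ac" => no
  Position 1: "ca" => no
  Position 2: "ac" => no
  Position 3: "ca" => no
  Position 4: "ab" => no
  Position 5: "bc" => no
  Position 6: "cb" => no
  Position 7: "bc" => no
  Position 8: "cb" => no
Total occurrences: 0

0


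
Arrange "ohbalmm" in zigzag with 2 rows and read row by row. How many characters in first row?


Zigzag "ohbalmm" into 2 rows:
Placing characters:
  'o' => row 0
  'h' => row 1
  'b' => row 0
  'a' => row 1
  'l' => row 0
  'm' => row 1
  'm' => row 0
Rows:
  Row 0: "oblm"
  Row 1: "ham"
First row length: 4

4


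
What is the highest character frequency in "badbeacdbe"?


Input: badbeacdbe
Character counts:
  'a': 2
  'b': 3
  'c': 1
  'd': 2
  'e': 2
Maximum frequency: 3

3


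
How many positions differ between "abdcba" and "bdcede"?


Comparing "abdcba" and "bdcede" position by position:
  Position 0: 'a' vs 'b' => DIFFER
  Position 1: 'b' vs 'd' => DIFFER
  Position 2: 'd' vs 'c' => DIFFER
  Position 3: 'c' vs 'e' => DIFFER
  Position 4: 'b' vs 'd' => DIFFER
  Position 5: 'a' vs 'e' => DIFFER
Positions that differ: 6

6


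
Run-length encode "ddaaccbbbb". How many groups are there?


Input: ddaaccbbbb
Scanning for consecutive runs:
  Group 1: 'd' x 2 (positions 0-1)
  Group 2: 'a' x 2 (positions 2-3)
  Group 3: 'c' x 2 (positions 4-5)
  Group 4: 'b' x 4 (positions 6-9)
Total groups: 4

4


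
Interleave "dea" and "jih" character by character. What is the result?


Interleaving "dea" and "jih":
  Position 0: 'd' from first, 'j' from second => "dj"
  Position 1: 'e' from first, 'i' from second => "ei"
  Position 2: 'a' from first, 'h' from second => "ah"
Result: djeiah

djeiah


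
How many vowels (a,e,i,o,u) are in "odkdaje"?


Input: odkdaje
Checking each character:
  'o' at position 0: vowel (running total: 1)
  'd' at position 1: consonant
  'k' at position 2: consonant
  'd' at position 3: consonant
  'a' at position 4: vowel (running total: 2)
  'j' at position 5: consonant
  'e' at position 6: vowel (running total: 3)
Total vowels: 3

3


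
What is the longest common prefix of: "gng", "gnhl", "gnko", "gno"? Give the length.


Words: gng, gnhl, gnko, gno
  Position 0: all 'g' => match
  Position 1: all 'n' => match
  Position 2: ('g', 'h', 'k', 'o') => mismatch, stop
LCP = "gn" (length 2)

2


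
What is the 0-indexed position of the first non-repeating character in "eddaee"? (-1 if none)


Input: eddaee
Character frequencies:
  'a': 1
  'd': 2
  'e': 3
Scanning left to right for freq == 1:
  Position 0 ('e'): freq=3, skip
  Position 1 ('d'): freq=2, skip
  Position 2 ('d'): freq=2, skip
  Position 3 ('a'): unique! => answer = 3

3


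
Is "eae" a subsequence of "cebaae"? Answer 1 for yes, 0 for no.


Check if "eae" is a subsequence of "cebaae"
Greedy scan:
  Position 0 ('c'): no match needed
  Position 1 ('e'): matches sub[0] = 'e'
  Position 2 ('b'): no match needed
  Position 3 ('a'): matches sub[1] = 'a'
  Position 4 ('a'): no match needed
  Position 5 ('e'): matches sub[2] = 'e'
All 3 characters matched => is a subsequence

1


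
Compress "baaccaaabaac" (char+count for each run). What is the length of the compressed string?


Input: baaccaaabaac
Runs:
  'b' x 1 => "b1"
  'a' x 2 => "a2"
  'c' x 2 => "c2"
  'a' x 3 => "a3"
  'b' x 1 => "b1"
  'a' x 2 => "a2"
  'c' x 1 => "c1"
Compressed: "b1a2c2a3b1a2c1"
Compressed length: 14

14


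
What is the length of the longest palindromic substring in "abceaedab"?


Input: "abceaedab"
Checking substrings for palindromes:
  [3:6] "eae" (len 3) => palindrome
Longest palindromic substring: "eae" with length 3

3


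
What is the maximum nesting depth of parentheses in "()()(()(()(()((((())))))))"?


Input: "()()(()(()(()((((())))))))"
Tracking depth:
  Position 0 '(': depth becomes 1
  Position 1 ')': depth becomes 0
  Position 2 '(': depth becomes 1
  Position 3 ')': depth becomes 0
  Position 4 '(': depth becomes 1
  Position 5 '(': depth becomes 2
  Position 6 ')': depth becomes 1
  Position 7 '(': depth becomes 2
  Position 8 '(': depth becomes 3
  Position 9 ')': depth becomes 2
  Position 10 '(': depth becomes 3
  Position 11 '(': depth becomes 4
  Position 12 ')': depth becomes 3
  Position 13 '(': depth becomes 4
  Position 14 '(': depth becomes 5
  Position 15 '(': depth becomes 6
  Position 16 '(': depth becomes 7
  Position 17 '(': depth becomes 8
  Position 18 ')': depth becomes 7
  Position 19 ')': depth becomes 6
  Position 20 ')': depth becomes 5
  Position 21 ')': depth becomes 4
  Position 22 ')': depth becomes 3
  Position 23 ')': depth becomes 2
  Position 24 ')': depth becomes 1
  Position 25 ')': depth becomes 0
Maximum depth reached: 8

8


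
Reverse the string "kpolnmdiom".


Input: kpolnmdiom
Reading characters right to left:
  Position 9: 'm'
  Position 8: 'o'
  Position 7: 'i'
  Position 6: 'd'
  Position 5: 'm'
  Position 4: 'n'
  Position 3: 'l'
  Position 2: 'o'
  Position 1: 'p'
  Position 0: 'k'
Reversed: moidmnlopk

moidmnlopk


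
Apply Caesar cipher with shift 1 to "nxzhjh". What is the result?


Caesar cipher: shift "nxzhjh" by 1
  'n' (pos 13) + 1 = pos 14 = 'o'
  'x' (pos 23) + 1 = pos 24 = 'y'
  'z' (pos 25) + 1 = pos 0 = 'a'
  'h' (pos 7) + 1 = pos 8 = 'i'
  'j' (pos 9) + 1 = pos 10 = 'k'
  'h' (pos 7) + 1 = pos 8 = 'i'
Result: oyaiki

oyaiki


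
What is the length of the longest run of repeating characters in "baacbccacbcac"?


Input: "baacbccacbcac"
Scanning for longest run:
  Position 1 ('a'): new char, reset run to 1
  Position 2 ('a'): continues run of 'a', length=2
  Position 3 ('c'): new char, reset run to 1
  Position 4 ('b'): new char, reset run to 1
  Position 5 ('c'): new char, reset run to 1
  Position 6 ('c'): continues run of 'c', length=2
  Position 7 ('a'): new char, reset run to 1
  Position 8 ('c'): new char, reset run to 1
  Position 9 ('b'): new char, reset run to 1
  Position 10 ('c'): new char, reset run to 1
  Position 11 ('a'): new char, reset run to 1
  Position 12 ('c'): new char, reset run to 1
Longest run: 'a' with length 2

2


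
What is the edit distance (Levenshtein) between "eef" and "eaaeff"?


Computing edit distance: "eef" -> "eaaeff"
DP table:
           e    a    a    e    f    f
      0    1    2    3    4    5    6
  e   1    0    1    2    3    4    5
  e   2    1    1    2    2    3    4
  f   3    2    2    2    3    2    3
Edit distance = dp[3][6] = 3

3


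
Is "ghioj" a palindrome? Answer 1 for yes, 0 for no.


Input: ghioj
Reversed: joihg
  Compare pos 0 ('g') with pos 4 ('j'): MISMATCH
  Compare pos 1 ('h') with pos 3 ('o'): MISMATCH
Result: not a palindrome

0


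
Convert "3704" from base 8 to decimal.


Input: "3704" in base 8
Positional expansion:
  Digit '3' (value 3) x 8^3 = 1536
  Digit '7' (value 7) x 8^2 = 448
  Digit '0' (value 0) x 8^1 = 0
  Digit '4' (value 4) x 8^0 = 4
Sum = 1988

1988


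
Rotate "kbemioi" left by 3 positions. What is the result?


Input: "kbemioi", rotate left by 3
First 3 characters: "kbe"
Remaining characters: "mioi"
Concatenate remaining + first: "mioi" + "kbe" = "mioikbe"

mioikbe


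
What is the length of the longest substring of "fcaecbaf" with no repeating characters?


Input: "fcaecbaf"
Sliding window (track last position of each char):
  Position 0 ('f'): window [0,0] length 1 -- new best
  Position 1 ('c'): window [0,1] length 2 -- new best
  Position 2 ('a'): window [0,2] length 3 -- new best
  Position 3 ('e'): window [0,3] length 4 -- new best
  Position 4 ('c'): repeat (last at 1), move window start to 2
  Position 4 ('c'): window [2,4] length 3
  Position 5 ('b'): window [2,5] length 4
  Position 6 ('a'): repeat (last at 2), move window start to 3
  Position 6 ('a'): window [3,6] length 4
  Position 7 ('f'): window [3,7] length 5 -- new best
Longest substring with no repeats: "ecbaf" with length 5

5


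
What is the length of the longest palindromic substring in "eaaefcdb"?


Input: "eaaefcdb"
Checking substrings for palindromes:
  [0:4] "eaae" (len 4) => palindrome
  [1:3] "aa" (len 2) => palindrome
Longest palindromic substring: "eaae" with length 4

4


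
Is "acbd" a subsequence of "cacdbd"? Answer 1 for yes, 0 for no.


Check if "acbd" is a subsequence of "cacdbd"
Greedy scan:
  Position 0 ('c'): no match needed
  Position 1 ('a'): matches sub[0] = 'a'
  Position 2 ('c'): matches sub[1] = 'c'
  Position 3 ('d'): no match needed
  Position 4 ('b'): matches sub[2] = 'b'
  Position 5 ('d'): matches sub[3] = 'd'
All 4 characters matched => is a subsequence

1


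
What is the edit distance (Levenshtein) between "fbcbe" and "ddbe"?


Computing edit distance: "fbcbe" -> "ddbe"
DP table:
           d    d    b    e
      0    1    2    3    4
  f   1    1    2    3    4
  b   2    2    2    2    3
  c   3    3    3    3    3
  b   4    4    4    3    4
  e   5    5    5    4    3
Edit distance = dp[5][4] = 3

3


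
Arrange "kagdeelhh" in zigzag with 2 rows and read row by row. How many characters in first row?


Zigzag "kagdeelhh" into 2 rows:
Placing characters:
  'k' => row 0
  'a' => row 1
  'g' => row 0
  'd' => row 1
  'e' => row 0
  'e' => row 1
  'l' => row 0
  'h' => row 1
  'h' => row 0
Rows:
  Row 0: "kgelh"
  Row 1: "adeh"
First row length: 5

5


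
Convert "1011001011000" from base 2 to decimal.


Input: "1011001011000" in base 2
Positional expansion:
  Digit '1' (value 1) x 2^12 = 4096
  Digit '0' (value 0) x 2^11 = 0
  Digit '1' (value 1) x 2^10 = 1024
  Digit '1' (value 1) x 2^9 = 512
  Digit '0' (value 0) x 2^8 = 0
  Digit '0' (value 0) x 2^7 = 0
  Digit '1' (value 1) x 2^6 = 64
  Digit '0' (value 0) x 2^5 = 0
  Digit '1' (value 1) x 2^4 = 16
  Digit '1' (value 1) x 2^3 = 8
  Digit '0' (value 0) x 2^2 = 0
  Digit '0' (value 0) x 2^1 = 0
  Digit '0' (value 0) x 2^0 = 0
Sum = 5720

5720


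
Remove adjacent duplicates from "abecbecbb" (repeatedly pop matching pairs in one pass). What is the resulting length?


Input: abecbecbb
Stack-based adjacent duplicate removal:
  Read 'a': push. Stack: a
  Read 'b': push. Stack: ab
  Read 'e': push. Stack: abe
  Read 'c': push. Stack: abec
  Read 'b': push. Stack: abecb
  Read 'e': push. Stack: abecbe
  Read 'c': push. Stack: abecbec
  Read 'b': push. Stack: abecbecb
  Read 'b': matches stack top 'b' => pop. Stack: abecbec
Final stack: "abecbec" (length 7)

7


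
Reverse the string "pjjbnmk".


Input: pjjbnmk
Reading characters right to left:
  Position 6: 'k'
  Position 5: 'm'
  Position 4: 'n'
  Position 3: 'b'
  Position 2: 'j'
  Position 1: 'j'
  Position 0: 'p'
Reversed: kmnbjjp

kmnbjjp


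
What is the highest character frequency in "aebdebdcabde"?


Input: aebdebdcabde
Character counts:
  'a': 2
  'b': 3
  'c': 1
  'd': 3
  'e': 3
Maximum frequency: 3

3


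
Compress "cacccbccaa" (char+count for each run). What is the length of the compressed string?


Input: cacccbccaa
Runs:
  'c' x 1 => "c1"
  'a' x 1 => "a1"
  'c' x 3 => "c3"
  'b' x 1 => "b1"
  'c' x 2 => "c2"
  'a' x 2 => "a2"
Compressed: "c1a1c3b1c2a2"
Compressed length: 12

12


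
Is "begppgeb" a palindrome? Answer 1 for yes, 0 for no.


Input: begppgeb
Reversed: begppgeb
  Compare pos 0 ('b') with pos 7 ('b'): match
  Compare pos 1 ('e') with pos 6 ('e'): match
  Compare pos 2 ('g') with pos 5 ('g'): match
  Compare pos 3 ('p') with pos 4 ('p'): match
Result: palindrome

1


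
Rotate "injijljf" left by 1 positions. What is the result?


Input: "injijljf", rotate left by 1
First 1 characters: "i"
Remaining characters: "njijljf"
Concatenate remaining + first: "njijljf" + "i" = "njijljfi"

njijljfi


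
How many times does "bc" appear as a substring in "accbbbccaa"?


Searching for "bc" in "accbbbccaa"
Scanning each position:
  Position 0: "ac" => no
  Position 1: "cc" => no
  Position 2: "cb" => no
  Position 3: "bb" => no
  Position 4: "bb" => no
  Position 5: "bc" => MATCH
  Position 6: "cc" => no
  Position 7: "ca" => no
  Position 8: "aa" => no
Total occurrences: 1

1


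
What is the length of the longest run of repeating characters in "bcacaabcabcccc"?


Input: "bcacaabcabcccc"
Scanning for longest run:
  Position 1 ('c'): new char, reset run to 1
  Position 2 ('a'): new char, reset run to 1
  Position 3 ('c'): new char, reset run to 1
  Position 4 ('a'): new char, reset run to 1
  Position 5 ('a'): continues run of 'a', length=2
  Position 6 ('b'): new char, reset run to 1
  Position 7 ('c'): new char, reset run to 1
  Position 8 ('a'): new char, reset run to 1
  Position 9 ('b'): new char, reset run to 1
  Position 10 ('c'): new char, reset run to 1
  Position 11 ('c'): continues run of 'c', length=2
  Position 12 ('c'): continues run of 'c', length=3
  Position 13 ('c'): continues run of 'c', length=4
Longest run: 'c' with length 4

4


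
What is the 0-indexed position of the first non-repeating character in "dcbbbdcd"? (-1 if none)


Input: dcbbbdcd
Character frequencies:
  'b': 3
  'c': 2
  'd': 3
Scanning left to right for freq == 1:
  Position 0 ('d'): freq=3, skip
  Position 1 ('c'): freq=2, skip
  Position 2 ('b'): freq=3, skip
  Position 3 ('b'): freq=3, skip
  Position 4 ('b'): freq=3, skip
  Position 5 ('d'): freq=3, skip
  Position 6 ('c'): freq=2, skip
  Position 7 ('d'): freq=3, skip
  No unique character found => answer = -1

-1


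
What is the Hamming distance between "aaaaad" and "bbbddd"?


Comparing "aaaaad" and "bbbddd" position by position:
  Position 0: 'a' vs 'b' => differ
  Position 1: 'a' vs 'b' => differ
  Position 2: 'a' vs 'b' => differ
  Position 3: 'a' vs 'd' => differ
  Position 4: 'a' vs 'd' => differ
  Position 5: 'd' vs 'd' => same
Total differences (Hamming distance): 5

5


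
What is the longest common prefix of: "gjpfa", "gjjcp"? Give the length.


Words: gjpfa, gjjcp
  Position 0: all 'g' => match
  Position 1: all 'j' => match
  Position 2: ('p', 'j') => mismatch, stop
LCP = "gj" (length 2)

2


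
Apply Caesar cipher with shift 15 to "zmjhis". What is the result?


Caesar cipher: shift "zmjhis" by 15
  'z' (pos 25) + 15 = pos 14 = 'o'
  'm' (pos 12) + 15 = pos 1 = 'b'
  'j' (pos 9) + 15 = pos 24 = 'y'
  'h' (pos 7) + 15 = pos 22 = 'w'
  'i' (pos 8) + 15 = pos 23 = 'x'
  's' (pos 18) + 15 = pos 7 = 'h'
Result: obywxh

obywxh


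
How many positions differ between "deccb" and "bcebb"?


Comparing "deccb" and "bcebb" position by position:
  Position 0: 'd' vs 'b' => DIFFER
  Position 1: 'e' vs 'c' => DIFFER
  Position 2: 'c' vs 'e' => DIFFER
  Position 3: 'c' vs 'b' => DIFFER
  Position 4: 'b' vs 'b' => same
Positions that differ: 4

4


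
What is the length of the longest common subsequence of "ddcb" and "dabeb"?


LCS of "ddcb" and "dabeb"
DP table:
           d    a    b    e    b
      0    0    0    0    0    0
  d   0    1    1    1    1    1
  d   0    1    1    1    1    1
  c   0    1    1    1    1    1
  b   0    1    1    2    2    2
LCS length = dp[4][5] = 2

2


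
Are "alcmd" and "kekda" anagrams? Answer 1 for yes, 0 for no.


Strings: "alcmd", "kekda"
Sorted first:  acdlm
Sorted second: adekk
Differ at position 1: 'c' vs 'd' => not anagrams

0


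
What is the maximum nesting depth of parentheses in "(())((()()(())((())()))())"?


Input: "(())((()()(())((())()))())"
Tracking depth:
  Position 0 '(': depth becomes 1
  Position 1 '(': depth becomes 2
  Position 2 ')': depth becomes 1
  Position 3 ')': depth becomes 0
  Position 4 '(': depth becomes 1
  Position 5 '(': depth becomes 2
  Position 6 '(': depth becomes 3
  Position 7 ')': depth becomes 2
  Position 8 '(': depth becomes 3
  Position 9 ')': depth becomes 2
  Position 10 '(': depth becomes 3
  Position 11 '(': depth becomes 4
  Position 12 ')': depth becomes 3
  Position 13 ')': depth becomes 2
  Position 14 '(': depth becomes 3
  Position 15 '(': depth becomes 4
  Position 16 '(': depth becomes 5
  Position 17 ')': depth becomes 4
  Position 18 ')': depth becomes 3
  Position 19 '(': depth becomes 4
  Position 20 ')': depth becomes 3
  Position 21 ')': depth becomes 2
  Position 22 ')': depth becomes 1
  Position 23 '(': depth becomes 2
  Position 24 ')': depth becomes 1
  Position 25 ')': depth becomes 0
Maximum depth reached: 5

5


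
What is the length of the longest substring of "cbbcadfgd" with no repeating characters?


Input: "cbbcadfgd"
Sliding window (track last position of each char):
  Position 0 ('c'): window [0,0] length 1 -- new best
  Position 1 ('b'): window [0,1] length 2 -- new best
  Position 2 ('b'): repeat (last at 1), move window start to 2
  Position 2 ('b'): window [2,2] length 1
  Position 3 ('c'): window [2,3] length 2
  Position 4 ('a'): window [2,4] length 3 -- new best
  Position 5 ('d'): window [2,5] length 4 -- new best
  Position 6 ('f'): window [2,6] length 5 -- new best
  Position 7 ('g'): window [2,7] length 6 -- new best
  Position 8 ('d'): repeat (last at 5), move window start to 6
  Position 8 ('d'): window [6,8] length 3
Longest substring with no repeats: "bcadfg" with length 6

6


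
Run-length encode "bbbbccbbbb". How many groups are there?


Input: bbbbccbbbb
Scanning for consecutive runs:
  Group 1: 'b' x 4 (positions 0-3)
  Group 2: 'c' x 2 (positions 4-5)
  Group 3: 'b' x 4 (positions 6-9)
Total groups: 3

3


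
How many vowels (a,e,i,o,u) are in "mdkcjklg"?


Input: mdkcjklg
Checking each character:
  'm' at position 0: consonant
  'd' at position 1: consonant
  'k' at position 2: consonant
  'c' at position 3: consonant
  'j' at position 4: consonant
  'k' at position 5: consonant
  'l' at position 6: consonant
  'g' at position 7: consonant
Total vowels: 0

0


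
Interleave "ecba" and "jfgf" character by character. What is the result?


Interleaving "ecba" and "jfgf":
  Position 0: 'e' from first, 'j' from second => "ej"
  Position 1: 'c' from first, 'f' from second => "cf"
  Position 2: 'b' from first, 'g' from second => "bg"
  Position 3: 'a' from first, 'f' from second => "af"
Result: ejcfbgaf

ejcfbgaf


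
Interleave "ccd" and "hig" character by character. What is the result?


Interleaving "ccd" and "hig":
  Position 0: 'c' from first, 'h' from second => "ch"
  Position 1: 'c' from first, 'i' from second => "ci"
  Position 2: 'd' from first, 'g' from second => "dg"
Result: chcidg

chcidg


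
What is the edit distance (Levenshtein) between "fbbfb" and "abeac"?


Computing edit distance: "fbbfb" -> "abeac"
DP table:
           a    b    e    a    c
      0    1    2    3    4    5
  f   1    1    2    3    4    5
  b   2    2    1    2    3    4
  b   3    3    2    2    3    4
  f   4    4    3    3    3    4
  b   5    5    4    4    4    4
Edit distance = dp[5][5] = 4

4


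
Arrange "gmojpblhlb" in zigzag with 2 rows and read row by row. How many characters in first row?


Zigzag "gmojpblhlb" into 2 rows:
Placing characters:
  'g' => row 0
  'm' => row 1
  'o' => row 0
  'j' => row 1
  'p' => row 0
  'b' => row 1
  'l' => row 0
  'h' => row 1
  'l' => row 0
  'b' => row 1
Rows:
  Row 0: "gopll"
  Row 1: "mjbhb"
First row length: 5

5


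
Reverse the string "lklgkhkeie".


Input: lklgkhkeie
Reading characters right to left:
  Position 9: 'e'
  Position 8: 'i'
  Position 7: 'e'
  Position 6: 'k'
  Position 5: 'h'
  Position 4: 'k'
  Position 3: 'g'
  Position 2: 'l'
  Position 1: 'k'
  Position 0: 'l'
Reversed: eiekhkglkl

eiekhkglkl


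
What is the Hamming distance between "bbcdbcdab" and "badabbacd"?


Comparing "bbcdbcdab" and "badabbacd" position by position:
  Position 0: 'b' vs 'b' => same
  Position 1: 'b' vs 'a' => differ
  Position 2: 'c' vs 'd' => differ
  Position 3: 'd' vs 'a' => differ
  Position 4: 'b' vs 'b' => same
  Position 5: 'c' vs 'b' => differ
  Position 6: 'd' vs 'a' => differ
  Position 7: 'a' vs 'c' => differ
  Position 8: 'b' vs 'd' => differ
Total differences (Hamming distance): 7

7


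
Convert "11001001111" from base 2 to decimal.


Input: "11001001111" in base 2
Positional expansion:
  Digit '1' (value 1) x 2^10 = 1024
  Digit '1' (value 1) x 2^9 = 512
  Digit '0' (value 0) x 2^8 = 0
  Digit '0' (value 0) x 2^7 = 0
  Digit '1' (value 1) x 2^6 = 64
  Digit '0' (value 0) x 2^5 = 0
  Digit '0' (value 0) x 2^4 = 0
  Digit '1' (value 1) x 2^3 = 8
  Digit '1' (value 1) x 2^2 = 4
  Digit '1' (value 1) x 2^1 = 2
  Digit '1' (value 1) x 2^0 = 1
Sum = 1615

1615


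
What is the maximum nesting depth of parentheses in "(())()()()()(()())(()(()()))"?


Input: "(())()()()()(()())(()(()()))"
Tracking depth:
  Position 0 '(': depth becomes 1
  Position 1 '(': depth becomes 2
  Position 2 ')': depth becomes 1
  Position 3 ')': depth becomes 0
  Position 4 '(': depth becomes 1
  Position 5 ')': depth becomes 0
  Position 6 '(': depth becomes 1
  Position 7 ')': depth becomes 0
  Position 8 '(': depth becomes 1
  Position 9 ')': depth becomes 0
  Position 10 '(': depth becomes 1
  Position 11 ')': depth becomes 0
  Position 12 '(': depth becomes 1
  Position 13 '(': depth becomes 2
  Position 14 ')': depth becomes 1
  Position 15 '(': depth becomes 2
  Position 16 ')': depth becomes 1
  Position 17 ')': depth becomes 0
  Position 18 '(': depth becomes 1
  Position 19 '(': depth becomes 2
  Position 20 ')': depth becomes 1
  Position 21 '(': depth becomes 2
  Position 22 '(': depth becomes 3
  Position 23 ')': depth becomes 2
  Position 24 '(': depth becomes 3
  Position 25 ')': depth becomes 2
  Position 26 ')': depth becomes 1
  Position 27 ')': depth becomes 0
Maximum depth reached: 3

3


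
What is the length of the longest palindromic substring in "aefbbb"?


Input: "aefbbb"
Checking substrings for palindromes:
  [3:6] "bbb" (len 3) => palindrome
  [3:5] "bb" (len 2) => palindrome
  [4:6] "bb" (len 2) => palindrome
Longest palindromic substring: "bbb" with length 3

3


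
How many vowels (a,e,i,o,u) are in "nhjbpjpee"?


Input: nhjbpjpee
Checking each character:
  'n' at position 0: consonant
  'h' at position 1: consonant
  'j' at position 2: consonant
  'b' at position 3: consonant
  'p' at position 4: consonant
  'j' at position 5: consonant
  'p' at position 6: consonant
  'e' at position 7: vowel (running total: 1)
  'e' at position 8: vowel (running total: 2)
Total vowels: 2

2


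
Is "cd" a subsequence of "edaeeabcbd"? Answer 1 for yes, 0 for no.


Check if "cd" is a subsequence of "edaeeabcbd"
Greedy scan:
  Position 0 ('e'): no match needed
  Position 1 ('d'): no match needed
  Position 2 ('a'): no match needed
  Position 3 ('e'): no match needed
  Position 4 ('e'): no match needed
  Position 5 ('a'): no match needed
  Position 6 ('b'): no match needed
  Position 7 ('c'): matches sub[0] = 'c'
  Position 8 ('b'): no match needed
  Position 9 ('d'): matches sub[1] = 'd'
All 2 characters matched => is a subsequence

1


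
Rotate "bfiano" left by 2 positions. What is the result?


Input: "bfiano", rotate left by 2
First 2 characters: "bf"
Remaining characters: "iano"
Concatenate remaining + first: "iano" + "bf" = "ianobf"

ianobf


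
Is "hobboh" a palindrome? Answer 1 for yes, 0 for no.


Input: hobboh
Reversed: hobboh
  Compare pos 0 ('h') with pos 5 ('h'): match
  Compare pos 1 ('o') with pos 4 ('o'): match
  Compare pos 2 ('b') with pos 3 ('b'): match
Result: palindrome

1


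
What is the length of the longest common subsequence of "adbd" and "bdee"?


LCS of "adbd" and "bdee"
DP table:
           b    d    e    e
      0    0    0    0    0
  a   0    0    0    0    0
  d   0    0    1    1    1
  b   0    1    1    1    1
  d   0    1    2    2    2
LCS length = dp[4][4] = 2

2


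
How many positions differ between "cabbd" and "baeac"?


Comparing "cabbd" and "baeac" position by position:
  Position 0: 'c' vs 'b' => DIFFER
  Position 1: 'a' vs 'a' => same
  Position 2: 'b' vs 'e' => DIFFER
  Position 3: 'b' vs 'a' => DIFFER
  Position 4: 'd' vs 'c' => DIFFER
Positions that differ: 4

4


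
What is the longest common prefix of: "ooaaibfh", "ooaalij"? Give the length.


Words: ooaaibfh, ooaalij
  Position 0: all 'o' => match
  Position 1: all 'o' => match
  Position 2: all 'a' => match
  Position 3: all 'a' => match
  Position 4: ('i', 'l') => mismatch, stop
LCP = "ooaa" (length 4)

4


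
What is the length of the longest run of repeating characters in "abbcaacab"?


Input: "abbcaacab"
Scanning for longest run:
  Position 1 ('b'): new char, reset run to 1
  Position 2 ('b'): continues run of 'b', length=2
  Position 3 ('c'): new char, reset run to 1
  Position 4 ('a'): new char, reset run to 1
  Position 5 ('a'): continues run of 'a', length=2
  Position 6 ('c'): new char, reset run to 1
  Position 7 ('a'): new char, reset run to 1
  Position 8 ('b'): new char, reset run to 1
Longest run: 'b' with length 2

2


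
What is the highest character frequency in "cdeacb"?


Input: cdeacb
Character counts:
  'a': 1
  'b': 1
  'c': 2
  'd': 1
  'e': 1
Maximum frequency: 2

2


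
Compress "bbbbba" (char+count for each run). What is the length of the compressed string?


Input: bbbbba
Runs:
  'b' x 5 => "b5"
  'a' x 1 => "a1"
Compressed: "b5a1"
Compressed length: 4

4


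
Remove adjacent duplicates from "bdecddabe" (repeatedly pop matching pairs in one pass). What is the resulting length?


Input: bdecddabe
Stack-based adjacent duplicate removal:
  Read 'b': push. Stack: b
  Read 'd': push. Stack: bd
  Read 'e': push. Stack: bde
  Read 'c': push. Stack: bdec
  Read 'd': push. Stack: bdecd
  Read 'd': matches stack top 'd' => pop. Stack: bdec
  Read 'a': push. Stack: bdeca
  Read 'b': push. Stack: bdecab
  Read 'e': push. Stack: bdecabe
Final stack: "bdecabe" (length 7)

7


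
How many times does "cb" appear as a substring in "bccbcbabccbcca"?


Searching for "cb" in "bccbcbabccbcca"
Scanning each position:
  Position 0: "bc" => no
  Position 1: "cc" => no
  Position 2: "cb" => MATCH
  Position 3: "bc" => no
  Position 4: "cb" => MATCH
  Position 5: "ba" => no
  Position 6: "ab" => no
  Position 7: "bc" => no
  Position 8: "cc" => no
  Position 9: "cb" => MATCH
  Position 10: "bc" => no
  Position 11: "cc" => no
  Position 12: "ca" => no
Total occurrences: 3

3


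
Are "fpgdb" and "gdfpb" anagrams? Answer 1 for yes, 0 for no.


Strings: "fpgdb", "gdfpb"
Sorted first:  bdfgp
Sorted second: bdfgp
Sorted forms match => anagrams

1


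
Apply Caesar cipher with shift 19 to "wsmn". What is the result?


Caesar cipher: shift "wsmn" by 19
  'w' (pos 22) + 19 = pos 15 = 'p'
  's' (pos 18) + 19 = pos 11 = 'l'
  'm' (pos 12) + 19 = pos 5 = 'f'
  'n' (pos 13) + 19 = pos 6 = 'g'
Result: plfg

plfg


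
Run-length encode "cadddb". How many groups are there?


Input: cadddb
Scanning for consecutive runs:
  Group 1: 'c' x 1 (positions 0-0)
  Group 2: 'a' x 1 (positions 1-1)
  Group 3: 'd' x 3 (positions 2-4)
  Group 4: 'b' x 1 (positions 5-5)
Total groups: 4

4


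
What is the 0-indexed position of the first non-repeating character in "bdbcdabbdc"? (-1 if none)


Input: bdbcdabbdc
Character frequencies:
  'a': 1
  'b': 4
  'c': 2
  'd': 3
Scanning left to right for freq == 1:
  Position 0 ('b'): freq=4, skip
  Position 1 ('d'): freq=3, skip
  Position 2 ('b'): freq=4, skip
  Position 3 ('c'): freq=2, skip
  Position 4 ('d'): freq=3, skip
  Position 5 ('a'): unique! => answer = 5

5


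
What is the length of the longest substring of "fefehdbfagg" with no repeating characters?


Input: "fefehdbfagg"
Sliding window (track last position of each char):
  Position 0 ('f'): window [0,0] length 1 -- new best
  Position 1 ('e'): window [0,1] length 2 -- new best
  Position 2 ('f'): repeat (last at 0), move window start to 1
  Position 2 ('f'): window [1,2] length 2
  Position 3 ('e'): repeat (last at 1), move window start to 2
  Position 3 ('e'): window [2,3] length 2
  Position 4 ('h'): window [2,4] length 3 -- new best
  Position 5 ('d'): window [2,5] length 4 -- new best
  Position 6 ('b'): window [2,6] length 5 -- new best
  Position 7 ('f'): repeat (last at 2), move window start to 3
  Position 7 ('f'): window [3,7] length 5
  Position 8 ('a'): window [3,8] length 6 -- new best
  Position 9 ('g'): window [3,9] length 7 -- new best
  Position 10 ('g'): repeat (last at 9), move window start to 10
  Position 10 ('g'): window [10,10] length 1
Longest substring with no repeats: "ehdbfag" with length 7

7
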